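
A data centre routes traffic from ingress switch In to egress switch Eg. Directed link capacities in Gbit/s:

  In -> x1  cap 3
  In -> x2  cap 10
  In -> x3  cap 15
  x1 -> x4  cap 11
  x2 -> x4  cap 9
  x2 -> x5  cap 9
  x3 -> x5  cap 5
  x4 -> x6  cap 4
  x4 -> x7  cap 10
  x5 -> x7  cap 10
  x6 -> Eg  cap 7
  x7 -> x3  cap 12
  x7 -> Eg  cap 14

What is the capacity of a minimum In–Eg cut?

Augment In→x1→x4→x6→Eg: bottleneck 3, flow now 3.
Augment In→x2→x4→x6→Eg: bottleneck 1, flow now 4.
Augment In→x2→x4→x7→Eg: bottleneck 8, flow now 12.
Augment In→x2→x5→x7→Eg: bottleneck 1, flow now 13.
Augment In→x3→x5→x7→Eg: bottleneck 5, flow now 18.
No augmenting path remains; maximum flow = 18.
By max-flow min-cut, the minimum cut capacity equals the max flow.
In the residual graph, reachable from In: {In, x3}.
Min-cut edges: In→x1 (3), In→x2 (10), x3→x5 (5); capacity 3 + 10 + 5 = 18.

18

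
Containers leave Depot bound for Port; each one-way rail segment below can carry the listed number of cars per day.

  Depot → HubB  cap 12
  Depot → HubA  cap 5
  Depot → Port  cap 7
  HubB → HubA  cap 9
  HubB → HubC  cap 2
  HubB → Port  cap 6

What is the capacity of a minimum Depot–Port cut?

13

Augment Depot→Port: bottleneck 7, flow now 7.
Augment Depot→HubB→Port: bottleneck 6, flow now 13.
No augmenting path remains; maximum flow = 13.
By max-flow min-cut, the minimum cut capacity equals the max flow.
In the residual graph, reachable from Depot: {Depot, HubB, HubA, HubC}.
Min-cut edges: Depot→Port (7), HubB→Port (6); capacity 7 + 6 = 13.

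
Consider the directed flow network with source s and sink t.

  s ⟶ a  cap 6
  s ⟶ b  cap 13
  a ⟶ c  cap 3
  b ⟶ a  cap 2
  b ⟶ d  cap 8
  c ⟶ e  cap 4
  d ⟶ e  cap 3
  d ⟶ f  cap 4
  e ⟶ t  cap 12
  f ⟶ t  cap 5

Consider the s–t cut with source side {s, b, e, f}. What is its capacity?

33

Edges leaving {s, b, e, f}: s→a (6), b→a (2), b→d (8), e→t (12), f→t (5).
Cut capacity = 6 + 2 + 8 + 12 + 5 = 33.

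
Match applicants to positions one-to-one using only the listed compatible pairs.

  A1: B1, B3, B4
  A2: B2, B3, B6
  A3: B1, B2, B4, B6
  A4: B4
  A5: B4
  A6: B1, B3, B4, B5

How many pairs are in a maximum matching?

Unit-capacity flow: source→left, listed edges, right→sink; max matching = max flow.
Augmenting path A1→B1 (+1); matched 1.
Augmenting path A2→B2 (+1); matched 2.
Augmenting path A3→B4 (+1); matched 3.
Augmenting path A6→B3 (+1); matched 4.
Augmenting path A4→B4→A3→B6 (+1); matched 5.
No augmenting path remains; maximum matching = 5.
König certificate: {A1, A2, A3, A6, B4} is a vertex cover of size 5 (every listed pair touches it), so no matching can be larger.

5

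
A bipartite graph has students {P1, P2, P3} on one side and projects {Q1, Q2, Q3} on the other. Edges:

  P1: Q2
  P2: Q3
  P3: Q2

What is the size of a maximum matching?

Unit-capacity flow: source→left, listed edges, right→sink; max matching = max flow.
Augmenting path P1→Q2 (+1); matched 1.
Augmenting path P2→Q3 (+1); matched 2.
No augmenting path remains; maximum matching = 2.
König certificate: {P2, Q2} is a vertex cover of size 2 (every listed pair touches it), so no matching can be larger.

2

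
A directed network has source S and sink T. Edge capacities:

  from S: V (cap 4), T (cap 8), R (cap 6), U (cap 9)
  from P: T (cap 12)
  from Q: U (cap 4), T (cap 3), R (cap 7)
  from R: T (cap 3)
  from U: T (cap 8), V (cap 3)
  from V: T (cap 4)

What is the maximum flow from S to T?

Augment S→T: bottleneck 8, flow now 8.
Augment S→R→T: bottleneck 3, flow now 11.
Augment S→U→T: bottleneck 8, flow now 19.
Augment S→V→T: bottleneck 4, flow now 23.
No augmenting path remains; maximum flow = 23.
In the residual graph, reachable from S: {S, R, U, V}.
Min-cut edges: S→T (8), R→T (3), U→T (8), V→T (4); capacity 8 + 3 + 8 + 4 = 23.
This cut is saturated, so no flow can exceed 23.

23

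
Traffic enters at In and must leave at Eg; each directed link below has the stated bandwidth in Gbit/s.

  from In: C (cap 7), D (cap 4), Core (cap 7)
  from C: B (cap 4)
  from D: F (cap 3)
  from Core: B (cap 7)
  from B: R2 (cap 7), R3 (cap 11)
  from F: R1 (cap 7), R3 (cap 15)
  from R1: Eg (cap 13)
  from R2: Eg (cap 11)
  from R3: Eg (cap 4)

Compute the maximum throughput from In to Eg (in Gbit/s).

Augment In→C→B→R2→Eg: bottleneck 4, flow now 4.
Augment In→D→F→R1→Eg: bottleneck 3, flow now 7.
Augment In→Core→B→R2→Eg: bottleneck 3, flow now 10.
Augment In→Core→B→R3→Eg: bottleneck 4, flow now 14.
No augmenting path remains; maximum flow = 14.
In the residual graph, reachable from In: {In, C, D}.
Min-cut edges: In→Core (7), C→B (4), D→F (3); capacity 7 + 4 + 3 = 14.
This cut is saturated, so no flow can exceed 14.

14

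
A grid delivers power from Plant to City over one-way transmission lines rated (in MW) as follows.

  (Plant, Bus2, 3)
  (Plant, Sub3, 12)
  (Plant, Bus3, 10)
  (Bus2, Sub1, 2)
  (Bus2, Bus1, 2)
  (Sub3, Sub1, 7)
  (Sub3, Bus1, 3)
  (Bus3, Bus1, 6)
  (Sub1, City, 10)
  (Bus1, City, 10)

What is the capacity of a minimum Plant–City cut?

Augment Plant→Bus2→Sub1→City: bottleneck 2, flow now 2.
Augment Plant→Bus2→Bus1→City: bottleneck 1, flow now 3.
Augment Plant→Sub3→Sub1→City: bottleneck 7, flow now 10.
Augment Plant→Sub3→Bus1→City: bottleneck 3, flow now 13.
Augment Plant→Bus3→Bus1→City: bottleneck 6, flow now 19.
No augmenting path remains; maximum flow = 19.
By max-flow min-cut, the minimum cut capacity equals the max flow.
In the residual graph, reachable from Plant: {Plant, Sub3, Bus3}.
Min-cut edges: Plant→Bus2 (3), Sub3→Sub1 (7), Sub3→Bus1 (3), Bus3→Bus1 (6); capacity 3 + 7 + 3 + 6 = 19.

19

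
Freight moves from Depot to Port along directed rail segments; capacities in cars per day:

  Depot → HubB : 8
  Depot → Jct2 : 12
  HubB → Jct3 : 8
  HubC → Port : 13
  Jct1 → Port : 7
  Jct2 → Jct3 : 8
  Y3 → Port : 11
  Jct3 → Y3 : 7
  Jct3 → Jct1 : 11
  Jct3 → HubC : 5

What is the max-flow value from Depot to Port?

Augment Depot→Jct2→Jct3→HubC→Port: bottleneck 5, flow now 5.
Augment Depot→Jct2→Jct3→Y3→Port: bottleneck 3, flow now 8.
Augment Depot→HubB→Jct3→Y3→Port: bottleneck 4, flow now 12.
Augment Depot→HubB→Jct3→Jct1→Port: bottleneck 4, flow now 16.
No augmenting path remains; maximum flow = 16.
In the residual graph, reachable from Depot: {Depot, Jct2}.
Min-cut edges: Depot→HubB (8), Jct2→Jct3 (8); capacity 8 + 8 = 16.
This cut is saturated, so no flow can exceed 16.

16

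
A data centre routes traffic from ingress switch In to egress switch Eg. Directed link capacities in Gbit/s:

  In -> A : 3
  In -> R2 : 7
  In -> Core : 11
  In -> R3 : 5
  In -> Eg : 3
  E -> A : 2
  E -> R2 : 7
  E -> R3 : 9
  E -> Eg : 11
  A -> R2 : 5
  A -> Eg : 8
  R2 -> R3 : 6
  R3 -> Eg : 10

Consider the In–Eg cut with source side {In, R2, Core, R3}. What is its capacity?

16

Edges leaving {In, R2, Core, R3}: In→A (3), In→Eg (3), R3→Eg (10).
Cut capacity = 3 + 3 + 10 = 16.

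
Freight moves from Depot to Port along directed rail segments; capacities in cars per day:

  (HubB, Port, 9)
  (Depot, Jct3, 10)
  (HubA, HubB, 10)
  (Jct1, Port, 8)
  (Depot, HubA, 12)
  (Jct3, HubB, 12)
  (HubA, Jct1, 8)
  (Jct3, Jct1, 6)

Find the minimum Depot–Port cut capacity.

Augment Depot→Jct3→Jct1→Port: bottleneck 6, flow now 6.
Augment Depot→Jct3→HubB→Port: bottleneck 4, flow now 10.
Augment Depot→HubA→Jct1→Port: bottleneck 2, flow now 12.
Augment Depot→HubA→HubB→Port: bottleneck 5, flow now 17.
No augmenting path remains; maximum flow = 17.
By max-flow min-cut, the minimum cut capacity equals the max flow.
In the residual graph, reachable from Depot: {Depot, Jct3, HubA, Jct1, HubB}.
Min-cut edges: Jct1→Port (8), HubB→Port (9); capacity 8 + 9 = 17.

17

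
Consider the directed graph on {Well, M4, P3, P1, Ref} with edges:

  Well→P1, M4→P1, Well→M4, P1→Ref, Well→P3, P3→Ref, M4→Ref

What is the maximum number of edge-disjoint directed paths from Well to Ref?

Assign every edge capacity 1; by Menger, the answer equals the max flow.
Path Well→M4→Ref (+1); total 1.
Path Well→P3→Ref (+1); total 2.
Path Well→P1→Ref (+1); total 3.
No residual Well→Ref path; max flow = 3.
Certifying cut of size 3: {Well→M4, Well→P1, Well→P3}.

3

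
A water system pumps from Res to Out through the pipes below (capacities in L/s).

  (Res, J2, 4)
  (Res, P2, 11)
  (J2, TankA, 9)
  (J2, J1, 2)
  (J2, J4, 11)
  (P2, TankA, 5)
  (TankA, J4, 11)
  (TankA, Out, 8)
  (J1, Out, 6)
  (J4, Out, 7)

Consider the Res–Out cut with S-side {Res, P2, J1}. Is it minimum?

Given cut capacity: 4 + 5 + 6 = 15.
Augment Res→J2→TankA→Out: bottleneck 4, flow now 4.
Augment Res→P2→TankA→Out: bottleneck 4, flow now 8.
Augment Res→P2→TankA→J4→Out: bottleneck 1, flow now 9.
No augmenting path remains; maximum flow = 9.
In the residual graph, reachable from Res: {Res, P2}.
Min-cut edges: Res→J2 (4), P2→TankA (5); capacity 4 + 5 = 9.
Cut capacity 15 exceeds the max flow 9, so it is not minimum.

No — its capacity is 15, but the minimum cut has capacity 9.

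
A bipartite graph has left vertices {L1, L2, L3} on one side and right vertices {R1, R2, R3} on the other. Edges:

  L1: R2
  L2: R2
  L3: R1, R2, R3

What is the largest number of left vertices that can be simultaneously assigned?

Unit-capacity flow: source→left, listed edges, right→sink; max matching = max flow.
Augmenting path L1→R2 (+1); matched 1.
Augmenting path L3→R1 (+1); matched 2.
No augmenting path remains; maximum matching = 2.
König certificate: {L3, R2} is a vertex cover of size 2 (every listed pair touches it), so no matching can be larger.

2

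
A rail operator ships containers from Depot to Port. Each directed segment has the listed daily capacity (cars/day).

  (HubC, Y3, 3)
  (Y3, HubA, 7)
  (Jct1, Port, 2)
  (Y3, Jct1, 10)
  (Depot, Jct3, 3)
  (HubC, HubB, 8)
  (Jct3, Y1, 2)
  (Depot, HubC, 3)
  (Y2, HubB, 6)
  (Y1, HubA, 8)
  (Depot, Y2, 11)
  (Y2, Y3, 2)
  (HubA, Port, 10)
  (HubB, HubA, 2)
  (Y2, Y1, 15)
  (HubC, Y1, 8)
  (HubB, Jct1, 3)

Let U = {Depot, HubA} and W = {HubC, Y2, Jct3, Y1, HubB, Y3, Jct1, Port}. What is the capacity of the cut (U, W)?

27

Edges leaving {Depot, HubA}: Depot→HubC (3), Depot→Y2 (11), Depot→Jct3 (3), HubA→Port (10).
Cut capacity = 3 + 11 + 3 + 10 = 27.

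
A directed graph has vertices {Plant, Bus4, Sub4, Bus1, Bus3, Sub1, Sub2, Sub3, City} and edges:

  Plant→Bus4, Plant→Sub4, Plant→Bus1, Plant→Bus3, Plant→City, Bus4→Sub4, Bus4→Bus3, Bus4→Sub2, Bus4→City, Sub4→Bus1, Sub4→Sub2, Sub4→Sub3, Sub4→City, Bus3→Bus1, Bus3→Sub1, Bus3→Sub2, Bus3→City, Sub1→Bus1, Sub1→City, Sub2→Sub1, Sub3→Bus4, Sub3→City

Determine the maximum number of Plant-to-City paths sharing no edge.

4

Assign every edge capacity 1; by Menger, the answer equals the max flow.
Path Plant→City (+1); total 1.
Path Plant→Bus4→City (+1); total 2.
Path Plant→Sub4→City (+1); total 3.
Path Plant→Bus3→City (+1); total 4.
No residual Plant→City path; max flow = 4.
Certifying cut of size 4: {Plant→Bus3, Plant→Bus4, Plant→City, Plant→Sub4}.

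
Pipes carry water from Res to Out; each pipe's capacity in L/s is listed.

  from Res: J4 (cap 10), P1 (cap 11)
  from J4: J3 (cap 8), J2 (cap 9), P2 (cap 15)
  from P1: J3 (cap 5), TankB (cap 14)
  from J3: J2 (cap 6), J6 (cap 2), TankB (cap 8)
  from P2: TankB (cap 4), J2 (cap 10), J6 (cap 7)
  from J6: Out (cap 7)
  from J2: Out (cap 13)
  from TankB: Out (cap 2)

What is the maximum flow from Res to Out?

17

Augment Res→J4→J2→Out: bottleneck 9, flow now 9.
Augment Res→P1→TankB→Out: bottleneck 2, flow now 11.
Augment Res→J4→J3→J6→Out: bottleneck 1, flow now 12.
Augment Res→P1→J3→J6→Out: bottleneck 1, flow now 13.
Augment Res→P1→J3→J2→Out: bottleneck 4, flow now 17.
No augmenting path remains; maximum flow = 17.
In the residual graph, reachable from Res: {Res, P1, TankB}.
Min-cut edges: Res→J4 (10), P1→J3 (5), TankB→Out (2); capacity 10 + 5 + 2 = 17.
This cut is saturated, so no flow can exceed 17.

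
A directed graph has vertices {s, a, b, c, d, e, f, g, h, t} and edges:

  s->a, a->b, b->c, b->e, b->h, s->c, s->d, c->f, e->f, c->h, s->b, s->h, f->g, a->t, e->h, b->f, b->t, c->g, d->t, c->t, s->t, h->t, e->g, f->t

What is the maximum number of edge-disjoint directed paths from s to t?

6

Assign every edge capacity 1; by Menger, the answer equals the max flow.
Path s→t (+1); total 1.
Path s→a→t (+1); total 2.
Path s→b→t (+1); total 3.
Path s→c→t (+1); total 4.
Path s→d→t (+1); total 5.
Path s→h→t (+1); total 6.
No residual s→t path; max flow = 6.
Certifying cut of size 6: {s→a, s→b, s→c, s→d, s→h, s→t}.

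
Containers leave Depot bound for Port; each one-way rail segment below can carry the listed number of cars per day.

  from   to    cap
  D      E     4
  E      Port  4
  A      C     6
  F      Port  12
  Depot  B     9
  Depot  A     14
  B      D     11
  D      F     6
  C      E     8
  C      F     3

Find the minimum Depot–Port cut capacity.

Augment Depot→A→C→E→Port: bottleneck 4, flow now 4.
Augment Depot→A→C→F→Port: bottleneck 2, flow now 6.
Augment Depot→B→D→F→Port: bottleneck 6, flow now 12.
Augment Depot→B→D→E→C→F→Port: bottleneck 1, flow now 13. (uses reverse residual edge)
No augmenting path remains; maximum flow = 13.
By max-flow min-cut, the minimum cut capacity equals the max flow.
In the residual graph, reachable from Depot: {Depot, A, B, C, D, E}.
Min-cut edges: C→F (3), D→F (6), E→Port (4); capacity 3 + 6 + 4 = 13.

13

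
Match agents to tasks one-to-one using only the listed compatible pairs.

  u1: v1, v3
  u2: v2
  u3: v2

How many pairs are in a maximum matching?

Unit-capacity flow: source→left, listed edges, right→sink; max matching = max flow.
Augmenting path u1→v1 (+1); matched 1.
Augmenting path u2→v2 (+1); matched 2.
No augmenting path remains; maximum matching = 2.
König certificate: {u1, v2} is a vertex cover of size 2 (every listed pair touches it), so no matching can be larger.

2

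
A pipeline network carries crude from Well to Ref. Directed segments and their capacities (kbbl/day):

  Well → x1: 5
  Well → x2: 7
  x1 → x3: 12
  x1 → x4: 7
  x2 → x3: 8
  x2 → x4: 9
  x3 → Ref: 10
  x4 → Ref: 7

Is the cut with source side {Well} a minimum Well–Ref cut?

Given cut capacity: 5 + 7 = 12.
Augment Well→x1→x3→Ref: bottleneck 5, flow now 5.
Augment Well→x2→x3→Ref: bottleneck 5, flow now 10.
Augment Well→x2→x4→Ref: bottleneck 2, flow now 12.
No augmenting path remains; maximum flow = 12.
Cut capacity 12 equals the max flow, so it is a minimum cut.

Yes — it is a minimum cut (capacity 12).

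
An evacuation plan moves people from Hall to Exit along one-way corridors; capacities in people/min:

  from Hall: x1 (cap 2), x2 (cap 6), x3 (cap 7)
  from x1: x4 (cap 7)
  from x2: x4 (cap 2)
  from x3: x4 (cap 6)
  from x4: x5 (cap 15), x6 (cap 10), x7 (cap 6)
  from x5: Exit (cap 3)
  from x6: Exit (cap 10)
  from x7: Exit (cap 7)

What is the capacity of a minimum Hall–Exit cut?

10

Augment Hall→x1→x4→x5→Exit: bottleneck 2, flow now 2.
Augment Hall→x2→x4→x5→Exit: bottleneck 1, flow now 3.
Augment Hall→x2→x4→x6→Exit: bottleneck 1, flow now 4.
Augment Hall→x3→x4→x6→Exit: bottleneck 6, flow now 10.
No augmenting path remains; maximum flow = 10.
By max-flow min-cut, the minimum cut capacity equals the max flow.
In the residual graph, reachable from Hall: {Hall, x2, x3}.
Min-cut edges: Hall→x1 (2), x2→x4 (2), x3→x4 (6); capacity 2 + 2 + 6 = 10.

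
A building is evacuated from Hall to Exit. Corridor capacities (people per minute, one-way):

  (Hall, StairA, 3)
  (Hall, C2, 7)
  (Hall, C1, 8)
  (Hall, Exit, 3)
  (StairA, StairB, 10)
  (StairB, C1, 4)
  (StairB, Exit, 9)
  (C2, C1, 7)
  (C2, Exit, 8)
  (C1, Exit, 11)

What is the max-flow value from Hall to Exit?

21

Augment Hall→Exit: bottleneck 3, flow now 3.
Augment Hall→C2→Exit: bottleneck 7, flow now 10.
Augment Hall→C1→Exit: bottleneck 8, flow now 18.
Augment Hall→StairA→StairB→Exit: bottleneck 3, flow now 21.
No augmenting path remains; maximum flow = 21.
In the residual graph, reachable from Hall: {Hall}.
Min-cut edges: Hall→StairA (3), Hall→C2 (7), Hall→C1 (8), Hall→Exit (3); capacity 3 + 7 + 8 + 3 = 21.
This cut is saturated, so no flow can exceed 21.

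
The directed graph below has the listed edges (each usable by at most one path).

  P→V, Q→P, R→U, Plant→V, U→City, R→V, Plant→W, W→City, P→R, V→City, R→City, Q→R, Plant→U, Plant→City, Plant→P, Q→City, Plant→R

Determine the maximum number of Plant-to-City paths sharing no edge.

Assign every edge capacity 1; by Menger, the answer equals the max flow.
Path Plant→City (+1); total 1.
Path Plant→R→City (+1); total 2.
Path Plant→U→City (+1); total 3.
Path Plant→V→City (+1); total 4.
Path Plant→W→City (+1); total 5.
No residual Plant→City path; max flow = 5.
Certifying cut of size 5: {Plant→City, Plant→W, R→City, U→City, V→City}.

5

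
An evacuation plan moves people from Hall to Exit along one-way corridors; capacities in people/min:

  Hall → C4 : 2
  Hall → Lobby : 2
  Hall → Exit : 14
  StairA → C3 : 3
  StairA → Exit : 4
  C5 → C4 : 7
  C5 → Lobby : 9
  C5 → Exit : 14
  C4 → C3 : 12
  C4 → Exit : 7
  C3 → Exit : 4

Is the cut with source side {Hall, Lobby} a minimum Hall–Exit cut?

Given cut capacity: 2 + 14 = 16.
Augment Hall→Exit: bottleneck 14, flow now 14.
Augment Hall→C4→Exit: bottleneck 2, flow now 16.
No augmenting path remains; maximum flow = 16.
Cut capacity 16 equals the max flow, so it is a minimum cut.

Yes — it is a minimum cut (capacity 16).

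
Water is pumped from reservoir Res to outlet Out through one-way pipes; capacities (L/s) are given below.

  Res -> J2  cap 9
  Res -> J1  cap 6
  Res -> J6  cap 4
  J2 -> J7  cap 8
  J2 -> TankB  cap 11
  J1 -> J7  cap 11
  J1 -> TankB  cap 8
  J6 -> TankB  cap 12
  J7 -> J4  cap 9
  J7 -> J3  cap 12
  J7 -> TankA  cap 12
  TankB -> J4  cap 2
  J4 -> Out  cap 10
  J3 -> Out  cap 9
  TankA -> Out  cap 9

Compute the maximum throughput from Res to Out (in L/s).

16

Augment Res→J2→J7→J4→Out: bottleneck 8, flow now 8.
Augment Res→J2→TankB→J4→Out: bottleneck 1, flow now 9.
Augment Res→J1→J7→J4→Out: bottleneck 1, flow now 10.
Augment Res→J1→J7→J3→Out: bottleneck 5, flow now 15.
Augment Res→J6→TankB→J4→J7→J3→Out: bottleneck 1, flow now 16. (uses reverse residual edge)
No augmenting path remains; maximum flow = 16.
In the residual graph, reachable from Res: {Res, J2, J6, TankB}.
Min-cut edges: Res→J1 (6), J2→J7 (8), TankB→J4 (2); capacity 6 + 8 + 2 = 16.
This cut is saturated, so no flow can exceed 16.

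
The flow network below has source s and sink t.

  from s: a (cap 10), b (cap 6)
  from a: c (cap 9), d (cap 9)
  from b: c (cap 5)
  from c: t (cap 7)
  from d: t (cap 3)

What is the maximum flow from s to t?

Augment s→a→c→t: bottleneck 7, flow now 7.
Augment s→a→d→t: bottleneck 3, flow now 10.
No augmenting path remains; maximum flow = 10.
In the residual graph, reachable from s: {s, a, b, c, d}.
Min-cut edges: c→t (7), d→t (3); capacity 7 + 3 = 10.
This cut is saturated, so no flow can exceed 10.

10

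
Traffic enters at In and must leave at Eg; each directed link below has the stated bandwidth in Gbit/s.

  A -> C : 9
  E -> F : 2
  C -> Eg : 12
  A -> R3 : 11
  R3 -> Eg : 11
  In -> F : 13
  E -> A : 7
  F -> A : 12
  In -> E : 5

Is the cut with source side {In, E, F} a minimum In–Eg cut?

Given cut capacity: 7 + 12 = 19.
Augment In→E→A→R3→Eg: bottleneck 5, flow now 5.
Augment In→F→A→R3→Eg: bottleneck 6, flow now 11.
Augment In→F→A→C→Eg: bottleneck 6, flow now 17.
No augmenting path remains; maximum flow = 17.
In the residual graph, reachable from In: {In, F}.
Min-cut edges: In→E (5), F→A (12); capacity 5 + 12 = 17.
Cut capacity 19 exceeds the max flow 17, so it is not minimum.

No — its capacity is 19, but the minimum cut has capacity 17.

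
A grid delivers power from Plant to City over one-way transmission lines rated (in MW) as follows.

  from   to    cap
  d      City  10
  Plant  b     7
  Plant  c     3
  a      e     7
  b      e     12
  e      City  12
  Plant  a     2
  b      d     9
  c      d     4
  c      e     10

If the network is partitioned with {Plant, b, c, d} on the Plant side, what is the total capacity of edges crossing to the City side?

Edges leaving {Plant, b, c, d}: Plant→a (2), b→e (12), c→e (10), d→City (10).
Cut capacity = 2 + 12 + 10 + 10 = 34.

34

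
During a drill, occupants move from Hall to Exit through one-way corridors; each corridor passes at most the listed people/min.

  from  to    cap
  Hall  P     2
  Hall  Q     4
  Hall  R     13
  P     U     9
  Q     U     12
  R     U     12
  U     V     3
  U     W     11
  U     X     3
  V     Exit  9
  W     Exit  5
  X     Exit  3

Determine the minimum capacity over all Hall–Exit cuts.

11

Augment Hall→P→U→V→Exit: bottleneck 2, flow now 2.
Augment Hall→Q→U→V→Exit: bottleneck 1, flow now 3.
Augment Hall→Q→U→W→Exit: bottleneck 3, flow now 6.
Augment Hall→R→U→W→Exit: bottleneck 2, flow now 8.
Augment Hall→R→U→X→Exit: bottleneck 3, flow now 11.
No augmenting path remains; maximum flow = 11.
By max-flow min-cut, the minimum cut capacity equals the max flow.
In the residual graph, reachable from Hall: {Hall, P, Q, R, U, W}.
Min-cut edges: U→V (3), U→X (3), W→Exit (5); capacity 3 + 3 + 5 = 11.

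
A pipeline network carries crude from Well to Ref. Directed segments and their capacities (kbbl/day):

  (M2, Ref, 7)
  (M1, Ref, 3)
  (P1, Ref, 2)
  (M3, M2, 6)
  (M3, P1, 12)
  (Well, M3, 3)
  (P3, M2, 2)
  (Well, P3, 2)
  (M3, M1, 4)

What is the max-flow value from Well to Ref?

Augment Well→M3→P1→Ref: bottleneck 2, flow now 2.
Augment Well→M3→M1→Ref: bottleneck 1, flow now 3.
Augment Well→P3→M2→Ref: bottleneck 2, flow now 5.
No augmenting path remains; maximum flow = 5.
In the residual graph, reachable from Well: {Well}.
Min-cut edges: Well→M3 (3), Well→P3 (2); capacity 3 + 2 = 5.
This cut is saturated, so no flow can exceed 5.

5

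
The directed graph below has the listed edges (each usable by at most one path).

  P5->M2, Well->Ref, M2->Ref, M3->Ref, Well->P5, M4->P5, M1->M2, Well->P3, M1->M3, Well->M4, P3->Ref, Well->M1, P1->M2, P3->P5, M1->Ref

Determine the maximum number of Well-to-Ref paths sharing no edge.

4

Assign every edge capacity 1; by Menger, the answer equals the max flow.
Path Well→Ref (+1); total 1.
Path Well→M1→Ref (+1); total 2.
Path Well→P3→Ref (+1); total 3.
Path Well→P5→M2→Ref (+1); total 4.
No residual Well→Ref path; max flow = 4.
Certifying cut of size 4: {P5→M2, Well→M1, Well→P3, Well→Ref}.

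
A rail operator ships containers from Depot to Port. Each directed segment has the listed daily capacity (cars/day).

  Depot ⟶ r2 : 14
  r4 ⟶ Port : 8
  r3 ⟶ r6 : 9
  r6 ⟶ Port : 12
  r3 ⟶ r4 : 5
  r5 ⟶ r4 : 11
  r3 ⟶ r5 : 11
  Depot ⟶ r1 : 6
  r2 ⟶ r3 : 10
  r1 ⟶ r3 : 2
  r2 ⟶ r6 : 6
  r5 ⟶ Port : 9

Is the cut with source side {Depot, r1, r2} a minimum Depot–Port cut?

Given cut capacity: 2 + 10 + 6 = 18.
Augment Depot→r2→r6→Port: bottleneck 6, flow now 6.
Augment Depot→r1→r3→r4→Port: bottleneck 2, flow now 8.
Augment Depot→r2→r3→r4→Port: bottleneck 3, flow now 11.
Augment Depot→r2→r3→r5→Port: bottleneck 5, flow now 16.
No augmenting path remains; maximum flow = 16.
In the residual graph, reachable from Depot: {Depot, r1}.
Min-cut edges: Depot→r2 (14), r1→r3 (2); capacity 14 + 2 = 16.
Cut capacity 18 exceeds the max flow 16, so it is not minimum.

No — its capacity is 18, but the minimum cut has capacity 16.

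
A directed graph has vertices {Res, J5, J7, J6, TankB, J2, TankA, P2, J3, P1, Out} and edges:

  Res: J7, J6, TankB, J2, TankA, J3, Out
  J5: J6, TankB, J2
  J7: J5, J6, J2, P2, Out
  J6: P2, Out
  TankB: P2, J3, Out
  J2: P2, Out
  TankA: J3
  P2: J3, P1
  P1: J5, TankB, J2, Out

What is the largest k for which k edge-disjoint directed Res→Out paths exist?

5

Assign every edge capacity 1; by Menger, the answer equals the max flow.
Path Res→Out (+1); total 1.
Path Res→J7→Out (+1); total 2.
Path Res→J6→Out (+1); total 3.
Path Res→TankB→Out (+1); total 4.
Path Res→J2→Out (+1); total 5.
No residual Res→Out path; max flow = 5.
Certifying cut of size 5: {Res→J2, Res→J6, Res→J7, Res→Out, Res→TankB}.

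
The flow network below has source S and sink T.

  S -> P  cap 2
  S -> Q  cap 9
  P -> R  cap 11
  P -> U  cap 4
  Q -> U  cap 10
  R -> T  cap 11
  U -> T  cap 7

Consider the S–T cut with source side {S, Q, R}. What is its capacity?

23

Edges leaving {S, Q, R}: S→P (2), Q→U (10), R→T (11).
Cut capacity = 2 + 10 + 11 = 23.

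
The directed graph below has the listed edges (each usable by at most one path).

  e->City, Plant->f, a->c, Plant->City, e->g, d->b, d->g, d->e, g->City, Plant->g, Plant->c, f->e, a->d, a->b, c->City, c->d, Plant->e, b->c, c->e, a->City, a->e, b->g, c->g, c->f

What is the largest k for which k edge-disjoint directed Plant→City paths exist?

Assign every edge capacity 1; by Menger, the answer equals the max flow.
Path Plant→City (+1); total 1.
Path Plant→c→City (+1); total 2.
Path Plant→e→City (+1); total 3.
Path Plant→g→City (+1); total 4.
No residual Plant→City path; max flow = 4.
Certifying cut of size 4: {Plant→City, Plant→c, e→City, g→City}.

4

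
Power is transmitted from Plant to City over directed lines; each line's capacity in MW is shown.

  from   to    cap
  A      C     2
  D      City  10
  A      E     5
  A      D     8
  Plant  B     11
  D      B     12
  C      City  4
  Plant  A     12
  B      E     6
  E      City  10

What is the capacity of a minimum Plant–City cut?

18

Augment Plant→A→C→City: bottleneck 2, flow now 2.
Augment Plant→A→D→City: bottleneck 8, flow now 10.
Augment Plant→A→E→City: bottleneck 2, flow now 12.
Augment Plant→B→E→City: bottleneck 6, flow now 18.
No augmenting path remains; maximum flow = 18.
By max-flow min-cut, the minimum cut capacity equals the max flow.
In the residual graph, reachable from Plant: {Plant, B}.
Min-cut edges: Plant→A (12), B→E (6); capacity 12 + 6 = 18.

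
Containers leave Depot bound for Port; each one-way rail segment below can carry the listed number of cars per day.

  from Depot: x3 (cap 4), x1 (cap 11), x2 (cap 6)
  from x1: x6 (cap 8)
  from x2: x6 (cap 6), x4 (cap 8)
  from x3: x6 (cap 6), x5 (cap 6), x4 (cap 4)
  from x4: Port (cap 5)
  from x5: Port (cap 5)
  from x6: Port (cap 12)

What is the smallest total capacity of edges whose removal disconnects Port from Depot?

18

Augment Depot→x1→x6→Port: bottleneck 8, flow now 8.
Augment Depot→x2→x4→Port: bottleneck 5, flow now 13.
Augment Depot→x2→x6→Port: bottleneck 1, flow now 14.
Augment Depot→x3→x5→Port: bottleneck 4, flow now 18.
No augmenting path remains; maximum flow = 18.
By max-flow min-cut, the minimum cut capacity equals the max flow.
In the residual graph, reachable from Depot: {Depot, x1}.
Min-cut edges: Depot→x2 (6), Depot→x3 (4), x1→x6 (8); capacity 6 + 4 + 8 = 18.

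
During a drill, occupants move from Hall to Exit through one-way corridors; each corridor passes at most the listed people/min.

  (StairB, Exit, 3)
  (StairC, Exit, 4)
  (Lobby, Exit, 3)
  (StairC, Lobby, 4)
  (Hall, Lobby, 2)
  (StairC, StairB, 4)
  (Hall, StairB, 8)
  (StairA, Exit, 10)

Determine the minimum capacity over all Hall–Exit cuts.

5

Augment Hall→StairB→Exit: bottleneck 3, flow now 3.
Augment Hall→Lobby→Exit: bottleneck 2, flow now 5.
No augmenting path remains; maximum flow = 5.
By max-flow min-cut, the minimum cut capacity equals the max flow.
In the residual graph, reachable from Hall: {Hall, StairB}.
Min-cut edges: Hall→Lobby (2), StairB→Exit (3); capacity 2 + 3 = 5.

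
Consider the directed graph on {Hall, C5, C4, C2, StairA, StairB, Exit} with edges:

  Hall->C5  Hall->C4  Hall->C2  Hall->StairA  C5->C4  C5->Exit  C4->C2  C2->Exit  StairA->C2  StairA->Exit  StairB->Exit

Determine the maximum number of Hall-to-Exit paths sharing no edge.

Assign every edge capacity 1; by Menger, the answer equals the max flow.
Path Hall→C5→Exit (+1); total 1.
Path Hall→C2→Exit (+1); total 2.
Path Hall→StairA→Exit (+1); total 3.
No residual Hall→Exit path; max flow = 3.
Certifying cut of size 3: {C2→Exit, Hall→C5, Hall→StairA}.

3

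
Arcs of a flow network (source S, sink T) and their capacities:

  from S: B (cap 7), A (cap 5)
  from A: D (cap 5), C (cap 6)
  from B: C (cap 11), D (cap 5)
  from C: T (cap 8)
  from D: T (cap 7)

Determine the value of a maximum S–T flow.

12

Augment S→A→C→T: bottleneck 5, flow now 5.
Augment S→B→C→T: bottleneck 3, flow now 8.
Augment S→B→D→T: bottleneck 4, flow now 12.
No augmenting path remains; maximum flow = 12.
In the residual graph, reachable from S: {S}.
Min-cut edges: S→A (5), S→B (7); capacity 5 + 7 = 12.
This cut is saturated, so no flow can exceed 12.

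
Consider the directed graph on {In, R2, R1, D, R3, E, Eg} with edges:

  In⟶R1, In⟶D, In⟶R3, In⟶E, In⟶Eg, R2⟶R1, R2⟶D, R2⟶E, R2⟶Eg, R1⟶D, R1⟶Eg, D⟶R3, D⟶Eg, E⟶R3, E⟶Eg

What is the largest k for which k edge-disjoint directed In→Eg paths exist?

Assign every edge capacity 1; by Menger, the answer equals the max flow.
Path In→Eg (+1); total 1.
Path In→R1→Eg (+1); total 2.
Path In→D→Eg (+1); total 3.
Path In→E→Eg (+1); total 4.
No residual In→Eg path; max flow = 4.
Certifying cut of size 4: {In→D, In→E, In→Eg, In→R1}.

4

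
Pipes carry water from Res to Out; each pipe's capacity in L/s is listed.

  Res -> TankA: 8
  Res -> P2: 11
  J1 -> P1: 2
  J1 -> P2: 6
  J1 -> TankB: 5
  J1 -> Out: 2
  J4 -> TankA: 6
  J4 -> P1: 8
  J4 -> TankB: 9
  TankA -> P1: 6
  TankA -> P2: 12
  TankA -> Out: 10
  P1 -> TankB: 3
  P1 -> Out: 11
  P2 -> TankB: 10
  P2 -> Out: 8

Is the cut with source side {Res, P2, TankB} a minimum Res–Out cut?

Given cut capacity: 8 + 8 = 16.
Augment Res→TankA→Out: bottleneck 8, flow now 8.
Augment Res→P2→Out: bottleneck 8, flow now 16.
No augmenting path remains; maximum flow = 16.
Cut capacity 16 equals the max flow, so it is a minimum cut.

Yes — it is a minimum cut (capacity 16).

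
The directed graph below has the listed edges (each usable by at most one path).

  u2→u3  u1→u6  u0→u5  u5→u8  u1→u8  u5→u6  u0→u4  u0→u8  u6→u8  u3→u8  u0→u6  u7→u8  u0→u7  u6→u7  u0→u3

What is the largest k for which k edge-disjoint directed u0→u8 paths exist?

5

Assign every edge capacity 1; by Menger, the answer equals the max flow.
Path u0→u8 (+1); total 1.
Path u0→u3→u8 (+1); total 2.
Path u0→u5→u8 (+1); total 3.
Path u0→u6→u8 (+1); total 4.
Path u0→u7→u8 (+1); total 5.
No residual u0→u8 path; max flow = 5.
Certifying cut of size 5: {u0→u3, u0→u5, u0→u6, u0→u7, u0→u8}.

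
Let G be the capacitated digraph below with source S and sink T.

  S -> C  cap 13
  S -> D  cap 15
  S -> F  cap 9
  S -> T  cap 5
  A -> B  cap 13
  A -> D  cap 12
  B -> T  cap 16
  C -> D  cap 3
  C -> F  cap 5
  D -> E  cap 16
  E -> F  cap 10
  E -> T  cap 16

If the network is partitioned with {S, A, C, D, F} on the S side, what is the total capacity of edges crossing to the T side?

Edges leaving {S, A, C, D, F}: S→T (5), A→B (13), D→E (16).
Cut capacity = 5 + 13 + 16 = 34.

34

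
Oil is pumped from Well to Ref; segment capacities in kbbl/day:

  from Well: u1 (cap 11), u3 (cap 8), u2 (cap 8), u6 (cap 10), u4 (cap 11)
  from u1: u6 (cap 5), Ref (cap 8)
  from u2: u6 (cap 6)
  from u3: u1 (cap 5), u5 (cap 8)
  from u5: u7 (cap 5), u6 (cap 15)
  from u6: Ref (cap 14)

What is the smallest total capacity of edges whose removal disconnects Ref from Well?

22

Augment Well→u1→Ref: bottleneck 8, flow now 8.
Augment Well→u6→Ref: bottleneck 10, flow now 18.
Augment Well→u1→u6→Ref: bottleneck 3, flow now 21.
Augment Well→u2→u6→Ref: bottleneck 1, flow now 22.
No augmenting path remains; maximum flow = 22.
By max-flow min-cut, the minimum cut capacity equals the max flow.
In the residual graph, reachable from Well: {Well, u1, u2, u3, u4, u5, u6, u7}.
Min-cut edges: u1→Ref (8), u6→Ref (14); capacity 8 + 14 = 22.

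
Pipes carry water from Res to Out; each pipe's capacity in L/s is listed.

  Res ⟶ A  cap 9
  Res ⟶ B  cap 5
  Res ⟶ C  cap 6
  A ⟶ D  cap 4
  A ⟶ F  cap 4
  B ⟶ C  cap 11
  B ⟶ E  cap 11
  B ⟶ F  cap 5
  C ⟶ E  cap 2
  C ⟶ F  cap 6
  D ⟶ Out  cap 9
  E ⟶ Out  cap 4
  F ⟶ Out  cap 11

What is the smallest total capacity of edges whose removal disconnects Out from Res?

Augment Res→A→D→Out: bottleneck 4, flow now 4.
Augment Res→A→F→Out: bottleneck 4, flow now 8.
Augment Res→B→E→Out: bottleneck 4, flow now 12.
Augment Res→B→F→Out: bottleneck 1, flow now 13.
Augment Res→C→F→Out: bottleneck 6, flow now 19.
No augmenting path remains; maximum flow = 19.
By max-flow min-cut, the minimum cut capacity equals the max flow.
In the residual graph, reachable from Res: {Res, A}.
Min-cut edges: Res→B (5), Res→C (6), A→D (4), A→F (4); capacity 5 + 6 + 4 + 4 = 19.

19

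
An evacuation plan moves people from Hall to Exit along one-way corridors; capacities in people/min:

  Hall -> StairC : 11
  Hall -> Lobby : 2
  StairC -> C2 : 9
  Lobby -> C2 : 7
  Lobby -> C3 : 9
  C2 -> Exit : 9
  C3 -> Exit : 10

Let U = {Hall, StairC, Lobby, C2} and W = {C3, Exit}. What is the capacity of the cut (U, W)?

18

Edges leaving {Hall, StairC, Lobby, C2}: Lobby→C3 (9), C2→Exit (9).
Cut capacity = 9 + 9 = 18.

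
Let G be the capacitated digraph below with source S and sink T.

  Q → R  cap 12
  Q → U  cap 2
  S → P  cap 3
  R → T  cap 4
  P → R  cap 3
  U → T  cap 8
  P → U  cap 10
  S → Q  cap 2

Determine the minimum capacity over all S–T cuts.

Augment S→P→R→T: bottleneck 3, flow now 3.
Augment S→Q→R→T: bottleneck 1, flow now 4.
Augment S→Q→U→T: bottleneck 1, flow now 5.
No augmenting path remains; maximum flow = 5.
By max-flow min-cut, the minimum cut capacity equals the max flow.
In the residual graph, reachable from S: {S}.
Min-cut edges: S→P (3), S→Q (2); capacity 3 + 2 = 5.

5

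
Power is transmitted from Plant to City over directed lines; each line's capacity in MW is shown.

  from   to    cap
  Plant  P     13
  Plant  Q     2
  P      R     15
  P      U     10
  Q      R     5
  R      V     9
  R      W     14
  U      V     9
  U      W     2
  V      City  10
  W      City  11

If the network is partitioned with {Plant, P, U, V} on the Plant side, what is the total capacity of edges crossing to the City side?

29

Edges leaving {Plant, P, U, V}: Plant→Q (2), P→R (15), U→W (2), V→City (10).
Cut capacity = 2 + 15 + 2 + 10 = 29.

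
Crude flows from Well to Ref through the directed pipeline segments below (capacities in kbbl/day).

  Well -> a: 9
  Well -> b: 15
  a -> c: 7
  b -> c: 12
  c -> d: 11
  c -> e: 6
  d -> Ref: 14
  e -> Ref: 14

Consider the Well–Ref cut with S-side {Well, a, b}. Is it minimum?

No — its capacity is 19, but the minimum cut has capacity 17.

Given cut capacity: 7 + 12 = 19.
Augment Well→a→c→d→Ref: bottleneck 7, flow now 7.
Augment Well→b→c→d→Ref: bottleneck 4, flow now 11.
Augment Well→b→c→e→Ref: bottleneck 6, flow now 17.
No augmenting path remains; maximum flow = 17.
In the residual graph, reachable from Well: {Well, a, b, c}.
Min-cut edges: c→d (11), c→e (6); capacity 11 + 6 = 17.
Cut capacity 19 exceeds the max flow 17, so it is not minimum.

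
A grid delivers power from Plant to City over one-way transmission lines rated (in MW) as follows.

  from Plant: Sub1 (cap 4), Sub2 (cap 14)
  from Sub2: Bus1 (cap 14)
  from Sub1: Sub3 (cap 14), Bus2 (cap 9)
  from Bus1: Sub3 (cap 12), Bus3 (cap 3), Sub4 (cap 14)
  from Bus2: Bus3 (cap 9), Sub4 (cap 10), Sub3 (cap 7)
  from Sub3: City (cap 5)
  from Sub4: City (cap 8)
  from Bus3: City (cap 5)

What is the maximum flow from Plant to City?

18

Augment Plant→Sub1→Sub3→City: bottleneck 4, flow now 4.
Augment Plant→Sub2→Bus1→Sub3→City: bottleneck 1, flow now 5.
Augment Plant→Sub2→Bus1→Sub4→City: bottleneck 8, flow now 13.
Augment Plant→Sub2→Bus1→Bus3→City: bottleneck 3, flow now 16.
Augment Plant→Sub2→Bus1→Sub3→Sub1→Bus2→Bus3→City: bottleneck 2, flow now 18. (uses reverse residual edge)
No augmenting path remains; maximum flow = 18.
In the residual graph, reachable from Plant: {Plant}.
Min-cut edges: Plant→Sub2 (14), Plant→Sub1 (4); capacity 14 + 4 = 18.
This cut is saturated, so no flow can exceed 18.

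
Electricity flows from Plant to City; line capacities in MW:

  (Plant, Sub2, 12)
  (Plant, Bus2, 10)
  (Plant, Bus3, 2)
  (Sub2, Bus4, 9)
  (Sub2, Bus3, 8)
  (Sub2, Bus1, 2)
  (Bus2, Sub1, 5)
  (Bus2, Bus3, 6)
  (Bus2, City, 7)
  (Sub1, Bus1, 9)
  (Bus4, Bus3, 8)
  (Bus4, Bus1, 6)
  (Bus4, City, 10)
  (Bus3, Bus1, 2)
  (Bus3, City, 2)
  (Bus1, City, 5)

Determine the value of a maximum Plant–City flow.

23

Augment Plant→Bus2→City: bottleneck 7, flow now 7.
Augment Plant→Bus3→City: bottleneck 2, flow now 9.
Augment Plant→Sub2→Bus4→City: bottleneck 9, flow now 18.
Augment Plant→Sub2→Bus1→City: bottleneck 2, flow now 20.
Augment Plant→Sub2→Bus3→Bus1→City: bottleneck 1, flow now 21.
Augment Plant→Bus2→Sub1→Bus1→City: bottleneck 2, flow now 23.
No augmenting path remains; maximum flow = 23.
In the residual graph, reachable from Plant: {Plant, Sub2, Bus2, Sub1, Bus3, Bus1}.
Min-cut edges: Sub2→Bus4 (9), Bus2→City (7), Bus3→City (2), Bus1→City (5); capacity 9 + 7 + 2 + 5 = 23.
This cut is saturated, so no flow can exceed 23.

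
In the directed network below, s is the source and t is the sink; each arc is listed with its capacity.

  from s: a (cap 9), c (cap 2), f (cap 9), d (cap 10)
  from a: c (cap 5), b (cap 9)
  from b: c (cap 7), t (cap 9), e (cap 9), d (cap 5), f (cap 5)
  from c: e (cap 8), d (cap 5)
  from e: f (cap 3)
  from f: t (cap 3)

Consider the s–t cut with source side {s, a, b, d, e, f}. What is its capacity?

Edges leaving {s, a, b, d, e, f}: s→c (2), a→c (5), b→c (7), b→t (9), f→t (3).
Cut capacity = 2 + 5 + 7 + 9 + 3 = 26.

26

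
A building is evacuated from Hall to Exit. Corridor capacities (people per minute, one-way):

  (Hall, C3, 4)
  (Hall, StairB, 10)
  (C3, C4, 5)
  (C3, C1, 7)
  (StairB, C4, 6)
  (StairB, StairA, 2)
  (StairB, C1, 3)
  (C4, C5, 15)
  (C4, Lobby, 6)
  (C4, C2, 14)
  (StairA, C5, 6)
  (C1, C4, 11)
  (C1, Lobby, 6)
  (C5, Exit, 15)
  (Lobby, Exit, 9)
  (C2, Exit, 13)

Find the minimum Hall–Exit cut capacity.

14

Augment Hall→C3→C4→C5→Exit: bottleneck 4, flow now 4.
Augment Hall→StairB→C4→C5→Exit: bottleneck 6, flow now 10.
Augment Hall→StairB→StairA→C5→Exit: bottleneck 2, flow now 12.
Augment Hall→StairB→C1→Lobby→Exit: bottleneck 2, flow now 14.
No augmenting path remains; maximum flow = 14.
By max-flow min-cut, the minimum cut capacity equals the max flow.
In the residual graph, reachable from Hall: {Hall}.
Min-cut edges: Hall→C3 (4), Hall→StairB (10); capacity 4 + 10 = 14.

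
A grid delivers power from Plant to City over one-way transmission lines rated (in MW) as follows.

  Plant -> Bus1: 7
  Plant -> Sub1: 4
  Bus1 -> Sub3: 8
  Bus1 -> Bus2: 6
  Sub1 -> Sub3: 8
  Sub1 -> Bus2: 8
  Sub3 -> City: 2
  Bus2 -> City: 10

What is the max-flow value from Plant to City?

Augment Plant→Bus1→Sub3→City: bottleneck 2, flow now 2.
Augment Plant→Bus1→Bus2→City: bottleneck 5, flow now 7.
Augment Plant→Sub1→Bus2→City: bottleneck 4, flow now 11.
No augmenting path remains; maximum flow = 11.
In the residual graph, reachable from Plant: {Plant}.
Min-cut edges: Plant→Bus1 (7), Plant→Sub1 (4); capacity 7 + 4 = 11.
This cut is saturated, so no flow can exceed 11.

11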